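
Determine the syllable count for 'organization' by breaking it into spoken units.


Break 'organization' into syllables: or-gan-i-za-tion -> or | gan | i | za | tion = 5 syllables

5 syllables


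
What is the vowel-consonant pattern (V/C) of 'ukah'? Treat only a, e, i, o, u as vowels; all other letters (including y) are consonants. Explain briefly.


Letter mapping: u = V, k = C, a = V, h = C.

VCVC


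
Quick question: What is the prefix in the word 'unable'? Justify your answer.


The word 'unable' = 'un' (prefix) + 'able' (root). The prefix is 'un'.

un


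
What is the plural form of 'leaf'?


Apply rule: Change -f to -ves. 'leaf' becomes 'leaves'.

leaves


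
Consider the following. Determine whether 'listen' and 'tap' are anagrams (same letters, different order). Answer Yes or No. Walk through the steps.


Sorted letters of 'listen': 'eilnst'
Sorted letters of 'tap': 'apt'
They do not match.

No


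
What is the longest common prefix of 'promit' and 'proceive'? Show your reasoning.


Compare from the start: 3 characters match: 'pro'. Mismatch at position 4: 'm' vs 'c'.

pro


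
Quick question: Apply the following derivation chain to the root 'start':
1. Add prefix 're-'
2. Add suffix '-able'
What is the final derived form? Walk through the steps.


Step 1: Add prefix 're-' to 'start' = 'restart'
Step 2: Add suffix '-able' to 'restart' = 'restartable'

restartable


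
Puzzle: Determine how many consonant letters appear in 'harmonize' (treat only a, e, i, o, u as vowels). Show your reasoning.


Consonants in 'harmonize': h, r, m, n, z = 5 consonants.

5


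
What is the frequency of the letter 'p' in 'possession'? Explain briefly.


Letter 'p' in 'possession': found at position(s) 1 = 1 occurrence(s).

1


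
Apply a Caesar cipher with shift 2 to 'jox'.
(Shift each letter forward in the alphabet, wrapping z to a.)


Shift each letter by 2: j -> l, o -> q, x -> z. Result: 'lqz'.

lqz


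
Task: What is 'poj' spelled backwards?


Reverse 'poj' character by character: 'jop'.

jop


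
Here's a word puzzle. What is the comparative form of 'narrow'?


Apply comparative formation (add -er): 'narrow' -> 'narrower'.

narrower


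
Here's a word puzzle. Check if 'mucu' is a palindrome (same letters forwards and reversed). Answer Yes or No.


Forward: 'mucu'
Reversed: 'ucum'
They differ.

No


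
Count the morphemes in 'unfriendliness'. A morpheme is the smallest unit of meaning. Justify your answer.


Decomposition: un- (prefix) + friend (root) + -ly (suffix) + -ness (suffix) = 4 morpheme(s)

4 morphemes


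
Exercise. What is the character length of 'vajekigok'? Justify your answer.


Spell out 'vajekigok' and number each letter: v(1), a(2), j(3), e(4), k(5), i(6), g(7), o(8), k(9). Total: 9 letters.

9


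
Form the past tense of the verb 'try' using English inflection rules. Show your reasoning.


Apply rule: Change -y to -ied. 'try' becomes 'tried'.

tried


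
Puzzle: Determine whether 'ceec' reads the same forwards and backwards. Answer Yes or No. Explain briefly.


Forward: 'ceec'
Reversed: 'ceec'
They are identical.

Yes


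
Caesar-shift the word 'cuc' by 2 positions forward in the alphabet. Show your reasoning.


Shift each letter by 2: c -> e, u -> w, c -> e. Result: 'ewe'.

ewe


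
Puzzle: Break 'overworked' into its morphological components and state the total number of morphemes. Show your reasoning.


Step 1: Identify prefix: 'over' (meaning: excessively)
Step 2: Identify root: 'work'
Step 3: Identify suffix(es): 'ed'
Decomposition: over- (prefix: excessively) + work (root) + -ed (suffix: past)
Total morphemes: 3

3 morphemes (over- (prefix: excessively) + work (root) + -ed (suffix: past))


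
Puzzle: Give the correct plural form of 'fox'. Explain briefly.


Apply rule: Add -es (sibilant/fricative ending). 'fox' becomes 'foxes'.

foxes


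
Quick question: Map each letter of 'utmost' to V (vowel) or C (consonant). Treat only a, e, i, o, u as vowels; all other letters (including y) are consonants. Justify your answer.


Letter mapping: u = V, t = C, m = C, o = V, s = C, t = C.

VCCVCC


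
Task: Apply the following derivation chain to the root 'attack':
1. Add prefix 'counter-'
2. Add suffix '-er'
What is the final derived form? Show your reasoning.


Step 1: Add prefix 'counter-' to 'attack' = 'counterattack'
Step 2: Add suffix '-er' to 'counterattack' = 'counterattacker'

counterattacker


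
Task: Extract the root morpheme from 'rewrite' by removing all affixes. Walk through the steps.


Remove prefix 're' from 'rewrite' to get root 'write'.

write


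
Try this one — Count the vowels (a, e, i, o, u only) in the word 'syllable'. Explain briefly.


Vowels in 'syllable': a, e = 2 vowels.

2


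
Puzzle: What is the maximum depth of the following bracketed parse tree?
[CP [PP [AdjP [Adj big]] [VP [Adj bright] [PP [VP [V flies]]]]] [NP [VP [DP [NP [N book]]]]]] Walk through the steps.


Count bracket nesting levels:
'[' at pos 0: depth = 1
'[' at pos 4: depth = 2
'[' at pos 8: depth = 3
'[' at pos 14: depth = 4
'[' at pos 25: depth = 3
'[' at pos 29: depth = 4
'[' at pos 42: depth = 4
'[' at pos 46: depth = 5
'[' at pos 50: depth = 6
'[' at pos 64: depth = 2
'[' at pos 68: depth = 3
'[' at pos 72: depth = 4
'[' at pos 76: depth = 5
'[' at pos 80: depth = 6
Maximum depth reached: 6

6


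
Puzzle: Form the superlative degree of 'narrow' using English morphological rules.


Apply superlative formation (add -est): 'narrow' -> 'narrowest'.

narrowest


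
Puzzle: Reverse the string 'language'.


Reverse 'language' character by character: 'egaugnal'.

egaugnal


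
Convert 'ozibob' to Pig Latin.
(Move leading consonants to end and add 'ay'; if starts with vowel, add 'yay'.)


'ozibob' starts with a vowel, so add 'yay': 'ozibobyay'.

ozibobyay


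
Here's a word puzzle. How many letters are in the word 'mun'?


Spell out 'mun' and number each letter: m(1), u(2), n(3). Total: 3 letters.

3


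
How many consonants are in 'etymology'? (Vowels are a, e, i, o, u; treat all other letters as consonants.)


Consonants in 'etymology': t, y, m, l, g, y = 6 consonants.

6


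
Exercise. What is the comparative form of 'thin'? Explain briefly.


Apply comparative formation (double final consonant, add -er): 'thin' -> 'thinner'.

thinner


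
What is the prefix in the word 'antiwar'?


The word 'antiwar' = 'anti' (prefix) + 'war' (root). The prefix is 'anti'.

anti


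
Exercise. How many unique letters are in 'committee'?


Unique letters in 'committee': {c, e, i, m, o, t} = 6 distinct letters.

6


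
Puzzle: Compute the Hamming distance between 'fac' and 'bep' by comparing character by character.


Alignment:
Position 1: 'f' vs 'b' = DIFFER
Position 2: 'a' vs 'e' = DIFFER
Position 3: 'c' vs 'p' = DIFFER
Total differences: 3

3


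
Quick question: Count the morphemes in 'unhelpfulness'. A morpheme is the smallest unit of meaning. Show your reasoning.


Decomposition: un- (prefix) + help (root) + -ful (suffix) + -ness (suffix) = 4 morpheme(s)

4 morphemes


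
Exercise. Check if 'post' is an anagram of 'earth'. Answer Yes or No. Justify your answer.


Sorted letters of 'post': 'opst'
Sorted letters of 'earth': 'aehrt'
They do not match.

No


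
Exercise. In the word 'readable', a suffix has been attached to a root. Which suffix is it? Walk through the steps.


The word 'readable' = 'read' (root) + '-able' (suffix). The suffix is '-able'.

able


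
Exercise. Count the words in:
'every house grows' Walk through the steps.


Split into words: every | house | grows = 3 words.

3


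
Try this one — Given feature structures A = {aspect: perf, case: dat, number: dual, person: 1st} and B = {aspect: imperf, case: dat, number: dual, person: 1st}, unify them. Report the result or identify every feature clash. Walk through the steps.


Compare features:
aspect: A=perf vs B=imperf -> CLASH
case: A=dat vs B=dat -> unified: dat
number: A=dual vs B=dual -> unified: dual
person: A=1st vs B=1st -> unified: 1st
Clash detected on feature 'aspect' (perf vs imperf); unification fails.

CLASH on 'aspect' (perf vs imperf)


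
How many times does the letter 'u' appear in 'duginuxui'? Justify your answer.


Letter 'u' in 'duginuxui': found at position(s) 2, 6, 8 = 3 occurrence(s).

3


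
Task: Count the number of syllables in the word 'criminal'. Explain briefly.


Break 'criminal' into syllables: crim-i-nal -> crim | i | nal = 3 syllables

3 syllables


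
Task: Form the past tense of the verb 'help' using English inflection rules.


Apply rule: Add -ed. 'help' becomes 'helped'.

helped


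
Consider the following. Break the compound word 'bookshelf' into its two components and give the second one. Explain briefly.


Split 'bookshelf' into 'book' + 'shelf'. The second part is 'shelf'.

shelf


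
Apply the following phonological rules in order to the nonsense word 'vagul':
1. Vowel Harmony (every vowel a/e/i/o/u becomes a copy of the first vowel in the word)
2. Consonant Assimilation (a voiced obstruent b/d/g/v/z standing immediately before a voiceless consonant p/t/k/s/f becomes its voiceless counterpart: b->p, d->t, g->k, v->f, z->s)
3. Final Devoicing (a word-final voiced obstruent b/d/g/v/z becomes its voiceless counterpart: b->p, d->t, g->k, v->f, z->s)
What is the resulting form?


Starting form: 'vagul'
Rule 1: Vowel Harmony: all vowels become 'a' (matching first vowel). 'vagul' -> 'vagal'
Rule 2: Consonant Assimilation: no voiced obstruent (b/d/g/v/z) stands immediately before a voiceless consonant (p/t/k/s/f). No change.
Rule 3: Final Devoicing: final consonant 'l' is not one of the voiced obstruents b/d/g/v/z. No change.
Final form: 'vagal'

vagal


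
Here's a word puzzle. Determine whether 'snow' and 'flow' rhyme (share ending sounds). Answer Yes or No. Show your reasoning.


Rime (stressed vowel + following sounds) of 'snow': -ow = /oʊ/
Rime of 'flow': -ow = /oʊ/
/oʊ/ and /oʊ/ are the same ending sound, so the words rhyme.

Yes


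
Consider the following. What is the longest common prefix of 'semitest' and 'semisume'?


Compare from the start: 4 characters match: 'semi'. Mismatch at position 5: 't' vs 's'.

semi


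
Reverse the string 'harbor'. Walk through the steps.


Reverse 'harbor' character by character: 'robrah'.

robrah


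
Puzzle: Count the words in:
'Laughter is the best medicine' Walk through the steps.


Split into words: Laughter | is | the | best | medicine = 5 words.

5


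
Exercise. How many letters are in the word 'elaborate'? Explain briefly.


Spell out 'elaborate' and number each letter: e(1), l(2), a(3), b(4), o(5), r(6), a(7), t(8), e(9). Total: 9 letters.

9


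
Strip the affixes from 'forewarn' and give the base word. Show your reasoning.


Remove prefix 'fore' from 'forewarn' to get root 'warn'.

warn


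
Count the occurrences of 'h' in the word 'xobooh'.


Letter 'h' in 'xobooh': found at position(s) 6 = 1 occurrence(s).

1


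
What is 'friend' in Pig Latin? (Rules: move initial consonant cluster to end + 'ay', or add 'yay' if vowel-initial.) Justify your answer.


'friend': move consonant cluster 'fr' to end and add 'ay': 'iendfray'.

iendfray


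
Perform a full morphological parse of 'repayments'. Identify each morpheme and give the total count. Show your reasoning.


Step 1: Identify prefix: 're' (meaning: again)
Step 2: Identify root: 'pay'
Step 3: Identify suffix(es): 'ment, s'
Decomposition: re- (prefix: again) + pay (root) + -ment (suffix: action/result) + -s (plural)
Total morphemes: 4

4 morphemes (re- (prefix: again) + pay (root) + -ment (suffix: action/result) + -s (plural))


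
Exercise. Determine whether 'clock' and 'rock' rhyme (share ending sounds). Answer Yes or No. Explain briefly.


Rime (stressed vowel + following sounds) of 'clock': -ock = /ɒk/
Rime of 'rock': -ock = /ɒk/
/ɒk/ and /ɒk/ are the same ending sound, so the words rhyme.

Yes


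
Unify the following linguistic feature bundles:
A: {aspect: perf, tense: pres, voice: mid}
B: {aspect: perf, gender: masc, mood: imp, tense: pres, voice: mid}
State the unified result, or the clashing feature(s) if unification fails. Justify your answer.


Compare features:
aspect: A=perf vs B=perf -> unified: perf
gender: A=_ vs B=masc -> unified: masc
mood: A=_ vs B=imp -> unified: imp
tense: A=pres vs B=pres -> unified: pres
voice: A=mid vs B=mid -> unified: mid
No clashes found.

Unified: {aspect: perf, gender: masc, mood: imp, tense: pres, voice: mid}


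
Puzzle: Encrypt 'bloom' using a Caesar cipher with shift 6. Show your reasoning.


Shift each letter by 6: b -> h, l -> r, o -> u, o -> u, m -> s. Result: 'hruus'.

hruus


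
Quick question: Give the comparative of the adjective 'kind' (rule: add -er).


Apply comparative formation (add -er): 'kind' -> 'kinder'.

kinder


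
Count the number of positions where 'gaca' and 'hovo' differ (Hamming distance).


Alignment:
Position 1: 'g' vs 'h' = DIFFER
Position 2: 'a' vs 'o' = DIFFER
Position 3: 'c' vs 'v' = DIFFER
Position 4: 'a' vs 'o' = DIFFER
Total differences: 4

4


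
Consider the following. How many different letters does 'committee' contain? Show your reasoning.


Unique letters in 'committee': {c, e, i, m, o, t} = 6 distinct letters.

6


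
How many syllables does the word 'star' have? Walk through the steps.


Break 'star' into syllables: star -> star = 1 syllable

1 syllable


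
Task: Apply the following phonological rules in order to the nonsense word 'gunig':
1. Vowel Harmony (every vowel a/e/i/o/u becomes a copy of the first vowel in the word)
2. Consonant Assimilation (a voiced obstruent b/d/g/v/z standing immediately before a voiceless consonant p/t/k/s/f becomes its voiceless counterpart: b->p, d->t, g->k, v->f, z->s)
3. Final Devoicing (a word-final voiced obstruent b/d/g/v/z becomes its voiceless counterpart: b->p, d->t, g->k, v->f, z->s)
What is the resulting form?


Starting form: 'gunig'
Rule 1: Vowel Harmony: all vowels become 'u' (matching first vowel). 'gunig' -> 'gunug'
Rule 2: Consonant Assimilation: no voiced obstruent (b/d/g/v/z) stands immediately before a voiceless consonant (p/t/k/s/f). No change.
Rule 3: Final Devoicing: word-final voiced obstruent 'g' becomes voiceless 'k'. 'gunug' -> 'gunuk'
Final form: 'gunuk'

gunuk


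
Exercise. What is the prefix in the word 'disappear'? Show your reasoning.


The word 'disappear' = 'dis' (prefix) + 'appear' (root). The prefix is 'dis'.

dis


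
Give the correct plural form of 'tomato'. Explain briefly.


Apply rule: Add -es (consonant + o). 'tomato' becomes 'tomatoes'.

tomatoes


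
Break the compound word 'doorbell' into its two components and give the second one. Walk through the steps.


Split 'doorbell' into 'door' + 'bell'. The second part is 'bell'.

bell


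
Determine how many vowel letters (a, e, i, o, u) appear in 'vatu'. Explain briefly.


Vowels in 'vatu': a, u = 2 vowels.

2


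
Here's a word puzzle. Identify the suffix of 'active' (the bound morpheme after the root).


The word 'active' = 'act' (root) + '-ive' (suffix). The suffix is '-ive'.

ive


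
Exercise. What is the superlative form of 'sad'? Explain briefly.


Apply superlative formation (double final consonant, add -est): 'sad' -> 'saddest'.

saddest


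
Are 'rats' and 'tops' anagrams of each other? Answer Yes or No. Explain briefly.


Sorted letters of 'rats': 'arst'
Sorted letters of 'tops': 'opst'
They do not match.

No


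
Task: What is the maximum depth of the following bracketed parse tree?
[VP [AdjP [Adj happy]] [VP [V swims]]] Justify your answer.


Count bracket nesting levels:
'[' at pos 0: depth = 1
'[' at pos 4: depth = 2
'[' at pos 10: depth = 3
'[' at pos 23: depth = 2
'[' at pos 27: depth = 3
Maximum depth reached: 3

3


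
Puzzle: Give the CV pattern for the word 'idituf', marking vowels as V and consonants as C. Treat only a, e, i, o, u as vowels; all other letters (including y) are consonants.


Letter mapping: i = V, d = C, i = V, t = C, u = V, f = C.

VCVCVC


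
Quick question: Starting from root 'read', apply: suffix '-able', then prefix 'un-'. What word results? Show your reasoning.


Step 1: Add suffix '-able' to 'read' = 'readable'
Step 2: Add prefix 'un-' to 'readable' = 'unreadable'

unreadable


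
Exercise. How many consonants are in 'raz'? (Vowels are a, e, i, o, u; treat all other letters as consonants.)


Consonants in 'raz': r, z = 2 consonants.

2


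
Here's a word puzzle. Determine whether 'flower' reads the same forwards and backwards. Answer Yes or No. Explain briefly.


Forward: 'flower'
Reversed: 'rewolf'
They differ.

No


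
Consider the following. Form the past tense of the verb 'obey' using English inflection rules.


Apply rule: Add -ed. 'obey' becomes 'obeyed'.

obeyed


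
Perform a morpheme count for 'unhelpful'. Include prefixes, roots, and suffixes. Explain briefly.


Decomposition: un- (prefix) + help (root) + -ful (suffix) = 3 morpheme(s)

3 morphemes


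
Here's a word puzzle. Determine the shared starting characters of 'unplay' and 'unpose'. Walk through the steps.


Compare from the start: 3 characters match: 'unp'. Mismatch at position 4: 'l' vs 'o'.

unp


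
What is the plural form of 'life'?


Apply rule: Change -fe to -ves. 'life' becomes 'lives'.

lives


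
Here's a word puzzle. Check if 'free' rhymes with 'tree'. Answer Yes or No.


Rime (stressed vowel + following sounds) of 'free': -ee = /iː/
Rime of 'tree': -ee = /iː/
/iː/ and /iː/ are the same ending sound, so the words rhyme.

Yes


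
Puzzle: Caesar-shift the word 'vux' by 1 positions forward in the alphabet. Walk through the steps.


Shift each letter by 1: v -> w, u -> v, x -> y. Result: 'wvy'.

wvy


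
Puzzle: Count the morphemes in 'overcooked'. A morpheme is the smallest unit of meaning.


Decomposition: over- (prefix) + cook (root) + -ed (suffix) = 3 morpheme(s)

3 morphemes


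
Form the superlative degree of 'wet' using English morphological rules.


Apply superlative formation (double final consonant, add -est): 'wet' -> 'wettest'.

wettest


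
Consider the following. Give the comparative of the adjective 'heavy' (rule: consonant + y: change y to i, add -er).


Apply comparative formation (consonant + y: change y to i, add -er): 'heavy' -> 'heavier'.

heavier


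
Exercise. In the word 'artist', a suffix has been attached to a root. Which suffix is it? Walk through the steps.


The word 'artist' = 'art' (root) + '-ist' (suffix). The suffix is '-ist'.

ist


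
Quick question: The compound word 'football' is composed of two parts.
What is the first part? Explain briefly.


Split 'football' into 'foot' + 'ball'. The first part is 'foot'.

foot


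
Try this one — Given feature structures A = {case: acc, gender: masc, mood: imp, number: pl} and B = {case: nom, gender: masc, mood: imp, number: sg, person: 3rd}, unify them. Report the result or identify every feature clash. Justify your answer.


Compare features:
case: A=acc vs B=nom -> CLASH
gender: A=masc vs B=masc -> unified: masc
mood: A=imp vs B=imp -> unified: imp
number: A=pl vs B=sg -> CLASH
person: A=_ vs B=3rd -> unified: 3rd
Clashes detected on features 'case' (acc vs nom) and 'number' (pl vs sg); unification fails.

CLASH on 'case' (acc vs nom) and 'number' (pl vs sg)


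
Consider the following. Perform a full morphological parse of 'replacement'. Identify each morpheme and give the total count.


Step 1: Identify prefix: 're' (meaning: again)
Step 2: Identify root: 'place'
Step 3: Identify suffix(es): 'ment'
Decomposition: re- (prefix: again) + place (root) + -ment (suffix: action/result)
Total morphemes: 3

3 morphemes (re- (prefix: again) + place (root) + -ment (suffix: action/result))


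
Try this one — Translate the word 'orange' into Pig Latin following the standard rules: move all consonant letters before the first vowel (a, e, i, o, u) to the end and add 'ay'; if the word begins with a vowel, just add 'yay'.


'orange' starts with a vowel, so add 'yay': 'orangeyay'.

orangeyay


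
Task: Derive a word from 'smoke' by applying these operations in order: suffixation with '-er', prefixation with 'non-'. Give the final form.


Step 1: Add suffix '-er' to 'smoke' = 'smoker'
Step 2: Add prefix 'non-' to 'smoker' = 'nonsmoker'

nonsmoker


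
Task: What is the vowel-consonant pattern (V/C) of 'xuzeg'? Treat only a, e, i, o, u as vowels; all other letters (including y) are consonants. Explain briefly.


Letter mapping: x = C, u = V, z = C, e = V, g = C.

CVCVC


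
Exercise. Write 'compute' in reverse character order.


Reverse 'compute' character by character: 'etupmoc'.

etupmoc


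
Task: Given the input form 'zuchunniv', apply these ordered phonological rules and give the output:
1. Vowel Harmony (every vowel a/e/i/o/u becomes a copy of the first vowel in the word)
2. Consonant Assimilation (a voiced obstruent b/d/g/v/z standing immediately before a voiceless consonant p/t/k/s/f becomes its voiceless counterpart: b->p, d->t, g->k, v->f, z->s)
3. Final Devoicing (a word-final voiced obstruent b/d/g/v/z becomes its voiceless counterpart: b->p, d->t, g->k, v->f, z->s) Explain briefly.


Starting form: 'zuchunniv'
Rule 1: Vowel Harmony: all vowels become 'u' (matching first vowel). 'zuchunniv' -> 'zuchunnuv'
Rule 2: Consonant Assimilation: no voiced obstruent (b/d/g/v/z) stands immediately before a voiceless consonant (p/t/k/s/f). No change.
Rule 3: Final Devoicing: word-final voiced obstruent 'v' becomes voiceless 'f'. 'zuchunnuv' -> 'zuchunnuf'
Final form: 'zuchunnuf'

zuchunnuf


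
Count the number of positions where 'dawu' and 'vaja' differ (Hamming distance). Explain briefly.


Alignment:
Position 1: 'd' vs 'v' = DIFFER
Position 2: 'a' vs 'a' = match
Position 3: 'w' vs 'j' = DIFFER
Position 4: 'u' vs 'a' = DIFFER
Total differences: 3

3


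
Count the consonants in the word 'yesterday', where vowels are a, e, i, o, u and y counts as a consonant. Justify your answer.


Consonants in 'yesterday': y, s, t, r, d, y = 6 consonants.

6


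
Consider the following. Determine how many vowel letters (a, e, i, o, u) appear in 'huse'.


Vowels in 'huse': u, e = 2 vowels.

2


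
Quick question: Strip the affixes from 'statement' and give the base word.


Remove suffix '-ment' from 'statement' to get root 'state'.

state


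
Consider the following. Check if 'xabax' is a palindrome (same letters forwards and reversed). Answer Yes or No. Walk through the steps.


Forward: 'xabax'
Reversed: 'xabax'
They are identical.

Yes


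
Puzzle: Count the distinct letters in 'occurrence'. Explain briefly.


Unique letters in 'occurrence': {c, e, n, o, r, u} = 6 distinct letters.

6


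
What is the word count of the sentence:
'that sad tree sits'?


Split into words: that | sad | tree | sits = 4 words.

4


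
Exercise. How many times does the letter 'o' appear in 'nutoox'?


Letter 'o' in 'nutoox': found at position(s) 4, 5 = 2 occurrence(s).

2


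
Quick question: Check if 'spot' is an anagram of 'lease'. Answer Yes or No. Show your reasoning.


Sorted letters of 'spot': 'opst'
Sorted letters of 'lease': 'aeels'
They do not match.

No


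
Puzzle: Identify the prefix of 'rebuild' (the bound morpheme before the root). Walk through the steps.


The word 'rebuild' = 're' (prefix) + 'build' (root). The prefix is 're'.

re


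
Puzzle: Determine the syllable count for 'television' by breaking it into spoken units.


Break 'television' into syllables: tel-e-vi-sion -> tel | e | vi | sion = 4 syllables

4 syllables


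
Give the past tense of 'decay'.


Apply rule: Add -ed. 'decay' becomes 'decayed'.

decayed


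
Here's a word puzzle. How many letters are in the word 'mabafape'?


Spell out 'mabafape' and number each letter: m(1), a(2), b(3), a(4), f(5), a(6), p(7), e(8). Total: 8 letters.

8


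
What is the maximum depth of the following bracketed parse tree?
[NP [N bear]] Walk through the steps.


Count bracket nesting levels:
'[' at pos 0: depth = 1
'[' at pos 4: depth = 2
Maximum depth reached: 2

2


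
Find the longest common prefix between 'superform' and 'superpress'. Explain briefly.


Compare from the start: 5 characters match: 'super'. Mismatch at position 6: 'f' vs 'p'.

super


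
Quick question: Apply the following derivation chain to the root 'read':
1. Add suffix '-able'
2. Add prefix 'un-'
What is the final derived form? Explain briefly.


Step 1: Add suffix '-able' to 'read' = 'readable'
Step 2: Add prefix 'un-' to 'readable' = 'unreadable'

unreadable


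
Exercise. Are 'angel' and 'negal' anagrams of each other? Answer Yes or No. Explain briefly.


Sorted letters of 'angel': 'aegln'
Sorted letters of 'negal': 'aegln'
They match.

Yes


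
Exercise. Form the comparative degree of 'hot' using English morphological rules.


Apply comparative formation (double final consonant, add -er): 'hot' -> 'hotter'.

hotter


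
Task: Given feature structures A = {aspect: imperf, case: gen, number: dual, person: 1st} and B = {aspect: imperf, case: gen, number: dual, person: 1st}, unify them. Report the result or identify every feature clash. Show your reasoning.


Compare features:
aspect: A=imperf vs B=imperf -> unified: imperf
case: A=gen vs B=gen -> unified: gen
number: A=dual vs B=dual -> unified: dual
person: A=1st vs B=1st -> unified: 1st
No clashes found.

Unified: {aspect: imperf, case: gen, number: dual, person: 1st}


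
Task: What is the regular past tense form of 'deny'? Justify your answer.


Apply rule: Change -y to -ied. 'deny' becomes 'denied'.

denied


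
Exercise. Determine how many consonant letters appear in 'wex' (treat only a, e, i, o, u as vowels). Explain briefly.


Consonants in 'wex': w, x = 2 consonants.

2


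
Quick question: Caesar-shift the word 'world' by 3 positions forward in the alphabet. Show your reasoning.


Shift each letter by 3: w -> z, o -> r, r -> u, l -> o, d -> g. Result: 'zruog'.

zruog


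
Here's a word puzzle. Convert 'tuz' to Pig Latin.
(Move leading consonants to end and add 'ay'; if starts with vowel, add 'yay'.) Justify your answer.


'tuz': move consonant cluster 't' to end and add 'ay': 'uztay'.

uztay


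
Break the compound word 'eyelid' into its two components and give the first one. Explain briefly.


Split 'eyelid' into 'eye' + 'lid'. The first part is 'eye'.

eye


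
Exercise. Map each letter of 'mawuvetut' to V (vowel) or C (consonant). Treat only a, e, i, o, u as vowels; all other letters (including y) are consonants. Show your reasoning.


Letter mapping: m = C, a = V, w = C, u = V, v = C, e = V, t = C, u = V, t = C.

CVCVCVCVC


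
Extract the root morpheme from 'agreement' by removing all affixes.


Remove suffix '-ment' from 'agreement' to get root 'agree'.

agree


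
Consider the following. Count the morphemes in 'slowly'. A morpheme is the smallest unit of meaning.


Decomposition: slow (root) + -ly (suffix) = 2 morpheme(s)

2 morphemes


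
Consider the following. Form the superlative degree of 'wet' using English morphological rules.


Apply superlative formation (double final consonant, add -est): 'wet' -> 'wettest'.

wettest


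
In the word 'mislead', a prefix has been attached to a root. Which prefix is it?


The word 'mislead' = 'mis' (prefix) + 'lead' (root). The prefix is 'mis'.

mis


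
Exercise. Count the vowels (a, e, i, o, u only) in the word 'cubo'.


Vowels in 'cubo': u, o = 2 vowels.

2


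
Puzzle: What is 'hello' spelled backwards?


Reverse 'hello' character by character: 'olleh'.

olleh


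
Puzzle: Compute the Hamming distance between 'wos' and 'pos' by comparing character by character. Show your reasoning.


Alignment:
Position 1: 'w' vs 'p' = DIFFER
Position 2: 'o' vs 'o' = match
Position 3: 's' vs 's' = match
Total differences: 1

1


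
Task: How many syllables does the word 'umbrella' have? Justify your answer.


Break 'umbrella' into syllables: um-brel-la -> um | brel | la = 3 syllables

3 syllables


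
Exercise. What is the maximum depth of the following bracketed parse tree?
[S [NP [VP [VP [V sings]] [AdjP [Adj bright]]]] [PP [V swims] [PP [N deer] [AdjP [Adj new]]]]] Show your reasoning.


Count bracket nesting levels:
'[' at pos 0: depth = 1
'[' at pos 3: depth = 2
'[' at pos 7: depth = 3
'[' at pos 11: depth = 4
'[' at pos 15: depth = 5
'[' at pos 26: depth = 4
'[' at pos 32: depth = 5
'[' at pos 48: depth = 2
'[' at pos 52: depth = 3
'[' at pos 62: depth = 3
'[' at pos 66: depth = 4
'[' at pos 75: depth = 4
'[' at pos 81: depth = 5
Maximum depth reached: 5

5


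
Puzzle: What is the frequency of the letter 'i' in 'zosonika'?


Letter 'i' in 'zosonika': found at position(s) 6 = 1 occurrence(s).

1


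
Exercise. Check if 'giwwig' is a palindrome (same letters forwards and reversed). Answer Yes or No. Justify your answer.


Forward: 'giwwig'
Reversed: 'giwwig'
They are identical.

Yes


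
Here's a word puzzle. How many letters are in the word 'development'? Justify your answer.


Spell out 'development' and number each letter: d(1), e(2), v(3), e(4), l(5), o(6), p(7), m(8), e(9), n(10), t(11). Total: 11 letters.

11


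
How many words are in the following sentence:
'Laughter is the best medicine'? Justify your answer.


Split into words: Laughter | is | the | best | medicine = 5 words.

5


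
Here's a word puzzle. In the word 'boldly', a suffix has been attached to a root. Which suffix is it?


The word 'boldly' = 'bold' (root) + '-ly' (suffix). The suffix is '-ly'.

ly


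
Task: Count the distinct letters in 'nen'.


Unique letters in 'nen': {e, n} = 2 distinct letters.

2


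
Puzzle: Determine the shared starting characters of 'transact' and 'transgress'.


Compare from the start: 5 characters match: 'trans'. Mismatch at position 6: 'a' vs 'g'.

trans


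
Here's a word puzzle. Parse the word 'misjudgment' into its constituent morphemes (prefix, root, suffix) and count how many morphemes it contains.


Step 1: Identify prefix: 'mis' (meaning: wrongly)
Step 2: Identify root: 'judge'
Step 3: Identify suffix(es): 'ment'
Decomposition: mis- (prefix: wrongly) + judge (root) + -ment (suffix: action/result)
Total morphemes: 3

3 morphemes (mis- (prefix: wrongly) + judge (root) + -ment (suffix: action/result))


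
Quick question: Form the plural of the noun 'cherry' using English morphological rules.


Apply rule: Change -y to -ies (consonant + y). 'cherry' becomes 'cherries'.

cherries


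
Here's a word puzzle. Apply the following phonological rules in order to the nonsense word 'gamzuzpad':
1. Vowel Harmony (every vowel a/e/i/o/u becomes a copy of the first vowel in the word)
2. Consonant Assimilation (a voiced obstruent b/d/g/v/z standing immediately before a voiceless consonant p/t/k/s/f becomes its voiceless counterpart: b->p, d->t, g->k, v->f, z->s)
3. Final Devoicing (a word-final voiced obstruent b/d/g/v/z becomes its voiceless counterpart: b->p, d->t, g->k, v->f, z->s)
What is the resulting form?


Starting form: 'gamzuzpad'
Rule 1: Vowel Harmony: all vowels become 'a' (matching first vowel). 'gamzuzpad' -> 'gamzazpad'
Rule 2: Consonant Assimilation: voiced obstruent before voiceless consonant becomes voiceless ('zp' -> 'sp'). 'gamzazpad' -> 'gamzaspad'
Rule 3: Final Devoicing: word-final voiced obstruent 'd' becomes voiceless 't'. 'gamzaspad' -> 'gamzaspat'
Final form: 'gamzaspat'

gamzaspat


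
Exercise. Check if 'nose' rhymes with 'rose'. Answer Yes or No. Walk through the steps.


Rime (stressed vowel + following sounds) of 'nose': -ose = /oʊz/
Rime of 'rose': -ose = /oʊz/
/oʊz/ and /oʊz/ are the same ending sound, so the words rhyme.

Yes


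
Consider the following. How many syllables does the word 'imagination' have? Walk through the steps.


Break 'imagination' into syllables: i-mag-i-na-tion -> i | mag | i | na | tion = 5 syllables

5 syllables


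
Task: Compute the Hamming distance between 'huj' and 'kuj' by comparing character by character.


Alignment:
Position 1: 'h' vs 'k' = DIFFER
Position 2: 'u' vs 'u' = match
Position 3: 'j' vs 'j' = match
Total differences: 1

1


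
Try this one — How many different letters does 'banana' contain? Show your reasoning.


Unique letters in 'banana': {a, b, n} = 3 distinct letters.

3


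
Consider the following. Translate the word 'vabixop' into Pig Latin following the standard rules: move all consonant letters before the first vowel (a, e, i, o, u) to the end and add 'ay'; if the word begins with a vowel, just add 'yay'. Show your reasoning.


'vabixop': move consonant cluster 'v' to end and add 'ay': 'abixopvay'.

abixopvay


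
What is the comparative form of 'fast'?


Apply comparative formation (add -er): 'fast' -> 'faster'.

faster


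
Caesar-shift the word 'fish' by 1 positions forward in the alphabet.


Shift each letter by 1: f -> g, i -> j, s -> t, h -> i. Result: 'gjti'.

gjti


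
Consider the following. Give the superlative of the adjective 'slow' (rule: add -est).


Apply superlative formation (add -est): 'slow' -> 'slowest'.

slowest


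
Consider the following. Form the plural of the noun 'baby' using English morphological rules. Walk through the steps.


Apply rule: Change -y to -ies (consonant + y). 'baby' becomes 'babies'.

babies


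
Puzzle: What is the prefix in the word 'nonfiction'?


The word 'nonfiction' = 'non' (prefix) + 'fiction' (root). The prefix is 'non'.

non


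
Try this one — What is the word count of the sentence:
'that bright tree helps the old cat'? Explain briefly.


Split into words: that | bright | tree | helps | the | old | cat = 7 words.

7


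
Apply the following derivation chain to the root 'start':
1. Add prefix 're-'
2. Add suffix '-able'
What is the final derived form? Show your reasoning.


Step 1: Add prefix 're-' to 'start' = 'restart'
Step 2: Add suffix '-able' to 'restart' = 'restartable'

restartable


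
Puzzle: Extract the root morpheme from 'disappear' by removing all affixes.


Remove prefix 'dis' from 'disappear' to get root 'appear'.

appear


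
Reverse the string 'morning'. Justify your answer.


Reverse 'morning' character by character: 'gninrom'.

gninrom


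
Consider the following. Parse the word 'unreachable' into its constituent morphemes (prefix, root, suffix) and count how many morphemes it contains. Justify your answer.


Step 1: Identify prefix: 'un' (meaning: not/reverse)
Step 2: Identify root: 'reach'
Step 3: Identify suffix(es): 'able'
Decomposition: un- (prefix: not/reverse) + reach (root) + -able (suffix: capable of)
Total morphemes: 3

3 morphemes (un- (prefix: not/reverse) + reach (root) + -able (suffix: capable of))


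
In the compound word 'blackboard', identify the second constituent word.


Split 'blackboard' into 'black' + 'board'. The second part is 'board'.

board


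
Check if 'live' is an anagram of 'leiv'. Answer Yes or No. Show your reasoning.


Sorted letters of 'live': 'eilv'
Sorted letters of 'leiv': 'eilv'
They match.

Yes


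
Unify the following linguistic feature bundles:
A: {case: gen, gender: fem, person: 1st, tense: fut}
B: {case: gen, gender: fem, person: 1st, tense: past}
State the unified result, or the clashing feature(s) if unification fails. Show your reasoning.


Compare features:
case: A=gen vs B=gen -> unified: gen
gender: A=fem vs B=fem -> unified: fem
person: A=1st vs B=1st -> unified: 1st
tense: A=fut vs B=past -> CLASH
Clash detected on feature 'tense' (fut vs past); unification fails.

CLASH on 'tense' (fut vs past)


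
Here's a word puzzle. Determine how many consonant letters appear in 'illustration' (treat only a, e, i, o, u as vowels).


Consonants in 'illustration': l, l, s, t, r, t, n = 7 consonants.

7


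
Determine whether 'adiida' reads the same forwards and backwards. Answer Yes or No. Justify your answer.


Forward: 'adiida'
Reversed: 'adiida'
They are identical.

Yes


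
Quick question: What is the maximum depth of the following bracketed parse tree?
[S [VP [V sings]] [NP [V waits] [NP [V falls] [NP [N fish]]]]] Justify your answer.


Count bracket nesting levels:
'[' at pos 0: depth = 1
'[' at pos 3: depth = 2
'[' at pos 7: depth = 3
'[' at pos 18: depth = 2
'[' at pos 22: depth = 3
'[' at pos 32: depth = 3
'[' at pos 36: depth = 4
'[' at pos 46: depth = 4
'[' at pos 50: depth = 5
Maximum depth reached: 5

5


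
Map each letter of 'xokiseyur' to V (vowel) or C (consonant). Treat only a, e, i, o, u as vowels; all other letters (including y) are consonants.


Letter mapping: x = C, o = V, k = C, i = V, s = C, e = V, y = C, u = V, r = C.

CVCVCVCVC


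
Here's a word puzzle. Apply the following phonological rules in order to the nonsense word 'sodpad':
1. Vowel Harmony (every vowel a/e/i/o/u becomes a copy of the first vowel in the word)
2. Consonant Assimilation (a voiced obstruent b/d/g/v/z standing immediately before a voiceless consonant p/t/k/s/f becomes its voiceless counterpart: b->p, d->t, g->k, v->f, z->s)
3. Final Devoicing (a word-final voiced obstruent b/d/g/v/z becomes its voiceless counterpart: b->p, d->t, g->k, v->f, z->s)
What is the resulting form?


Starting form: 'sodpad'
Rule 1: Vowel Harmony: all vowels become 'o' (matching first vowel). 'sodpad' -> 'sodpod'
Rule 2: Consonant Assimilation: voiced obstruent before voiceless consonant becomes voiceless ('dp' -> 'tp'). 'sodpod' -> 'sotpod'
Rule 3: Final Devoicing: word-final voiced obstruent 'd' becomes voiceless 't'. 'sotpod' -> 'sotpot'
Final form: 'sotpot'

sotpot


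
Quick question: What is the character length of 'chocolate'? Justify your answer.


Spell out 'chocolate' and number each letter: c(1), h(2), o(3), c(4), o(5), l(6), a(7), t(8), e(9). Total: 9 letters.

9


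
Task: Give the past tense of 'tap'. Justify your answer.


Apply rule: Double final consonant and add -ed. 'tap' becomes 'tapped'.

tapped


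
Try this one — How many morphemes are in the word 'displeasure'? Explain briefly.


Decomposition: dis- (prefix) + please (root) + -ure (suffix) = 3 morpheme(s)

3 morphemes


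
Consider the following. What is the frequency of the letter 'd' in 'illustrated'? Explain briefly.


Letter 'd' in 'illustrated': found at position(s) 11 = 1 occurrence(s).

1


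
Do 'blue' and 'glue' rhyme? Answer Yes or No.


Rime (stressed vowel + following sounds) of 'blue': -ue = /uː/
Rime of 'glue': -ue = /uː/
/uː/ and /uː/ are the same ending sound, so the words rhyme.

Yes


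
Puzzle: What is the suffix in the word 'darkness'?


The word 'darkness' = 'dark' (root) + '-ness' (suffix). The suffix is '-ness'.

ness


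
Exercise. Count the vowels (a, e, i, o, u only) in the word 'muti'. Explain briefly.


Vowels in 'muti': u, i = 2 vowels.

2


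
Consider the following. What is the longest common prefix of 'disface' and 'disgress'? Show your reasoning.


Compare from the start: 3 characters match: 'dis'. Mismatch at position 4: 'f' vs 'g'.

dis


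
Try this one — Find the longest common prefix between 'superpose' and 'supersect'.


Compare from the start: 5 characters match: 'super'. Mismatch at position 6: 'p' vs 's'.

super


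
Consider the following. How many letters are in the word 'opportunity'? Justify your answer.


Spell out 'opportunity' and number each letter: o(1), p(2), p(3), o(4), r(5), t(6), u(7), n(8), i(9), t(10), y(11). Total: 11 letters.

11
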